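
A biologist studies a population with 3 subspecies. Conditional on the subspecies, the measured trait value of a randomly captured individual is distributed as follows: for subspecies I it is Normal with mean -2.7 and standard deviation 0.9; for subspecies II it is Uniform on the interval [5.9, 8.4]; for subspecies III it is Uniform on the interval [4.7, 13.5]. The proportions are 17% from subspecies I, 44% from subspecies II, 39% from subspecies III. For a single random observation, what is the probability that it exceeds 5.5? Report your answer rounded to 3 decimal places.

Conditional on each subspecies, P(X > 5.5): I: 0; II: 1; III: 0.909091.
By total probability, P(X > 5.5) = 0.17·0 + 0.44·1 + 0.39·0.909091 = 0.794545.

0.795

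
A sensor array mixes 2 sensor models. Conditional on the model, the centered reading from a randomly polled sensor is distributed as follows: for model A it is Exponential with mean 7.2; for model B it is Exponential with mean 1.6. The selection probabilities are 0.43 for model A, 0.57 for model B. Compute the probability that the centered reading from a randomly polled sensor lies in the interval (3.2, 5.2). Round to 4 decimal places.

Conditional on each model, P(3.2 < X < 5.2): A: 0.155509; B: 0.0965611.
By total probability, P(3.2 < X < 5.2) = 0.43·0.155509 + 0.57·0.0965611 = 0.121909.

0.1219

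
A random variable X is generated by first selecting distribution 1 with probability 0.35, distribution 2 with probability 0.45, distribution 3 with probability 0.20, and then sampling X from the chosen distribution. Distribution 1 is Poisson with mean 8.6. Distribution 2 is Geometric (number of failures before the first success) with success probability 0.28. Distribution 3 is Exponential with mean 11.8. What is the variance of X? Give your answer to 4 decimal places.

49.0966

Per component, 1: μ=8.6, E[X²]=82.56; 2: μ=2.57143, E[X²]=15.7959; 3: μ=11.8, E[X²]=278.48.
E[X] = 0.35·8.6 + 0.45·2.57143 + 0.2·11.8 = 6.52714.
E[X²] = 0.35·82.56 + 0.45·15.7959 + 0.2·278.48 = 91.7002.
Var(X) = E[X²] − (E[X])² = 91.7002 − 42.6036 = 49.0966.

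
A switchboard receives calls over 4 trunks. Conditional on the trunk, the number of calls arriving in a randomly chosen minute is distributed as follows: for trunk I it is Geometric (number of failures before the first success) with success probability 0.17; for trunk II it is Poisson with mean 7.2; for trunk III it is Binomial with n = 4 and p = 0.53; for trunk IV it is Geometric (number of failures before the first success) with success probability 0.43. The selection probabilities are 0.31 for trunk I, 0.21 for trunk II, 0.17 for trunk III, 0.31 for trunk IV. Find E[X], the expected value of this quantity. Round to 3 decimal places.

Component means — I: 4.88235; II: 7.2; III: 2.12; IV: 1.32558.
E[X] = 0.31·4.88235 + 0.21·7.2 + 0.17·2.12 + 0.31·1.32558 = 3.79686.

3.797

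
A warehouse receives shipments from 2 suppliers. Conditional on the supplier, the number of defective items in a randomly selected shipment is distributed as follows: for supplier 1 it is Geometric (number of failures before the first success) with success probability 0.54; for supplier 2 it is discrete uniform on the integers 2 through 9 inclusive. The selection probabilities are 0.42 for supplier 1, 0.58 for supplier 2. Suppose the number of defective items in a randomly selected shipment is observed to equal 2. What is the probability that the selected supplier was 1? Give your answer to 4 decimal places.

Likelihoods P(X=2 | ·): 1: 0.114264; 2: 0.125.
Posterior ∝ prior × likelihood. Numerator for 1: 0.42·0.114264 = 0.0479909.
Normalizing constant: 0.42·0.114264 + 0.58·0.125 = 0.120491.
P(1 | observation) = 0.0479909 / 0.120491 = 0.398295.

0.3983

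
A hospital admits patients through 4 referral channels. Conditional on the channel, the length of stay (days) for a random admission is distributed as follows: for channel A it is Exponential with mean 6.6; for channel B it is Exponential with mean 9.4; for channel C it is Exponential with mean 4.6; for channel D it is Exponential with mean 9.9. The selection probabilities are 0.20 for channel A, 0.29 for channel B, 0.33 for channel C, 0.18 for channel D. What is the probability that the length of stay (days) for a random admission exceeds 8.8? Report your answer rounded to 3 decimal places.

Conditional on each channel, P(X > 8.8): A: 0.263597; B: 0.392127; C: 0.14763; D: 0.411112.
By total probability, P(X > 8.8) = 0.2·0.263597 + 0.29·0.392127 + 0.33·0.14763 + 0.18·0.411112 = 0.289154.

0.289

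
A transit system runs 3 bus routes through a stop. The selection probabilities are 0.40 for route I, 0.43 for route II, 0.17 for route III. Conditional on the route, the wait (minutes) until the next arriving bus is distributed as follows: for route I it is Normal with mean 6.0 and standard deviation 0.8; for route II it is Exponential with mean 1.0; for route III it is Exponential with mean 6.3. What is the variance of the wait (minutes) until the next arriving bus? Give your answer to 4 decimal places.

13.7928

Per component, I: μ=6, E[X²]=36.64; II: μ=1, E[X²]=2; III: μ=6.3, E[X²]=79.38.
E[X] = 0.4·6 + 0.43·1 + 0.17·6.3 = 3.901.
E[X²] = 0.4·36.64 + 0.43·2 + 0.17·79.38 = 29.0106.
Var(X) = E[X²] − (E[X])² = 29.0106 − 15.2178 = 13.7928.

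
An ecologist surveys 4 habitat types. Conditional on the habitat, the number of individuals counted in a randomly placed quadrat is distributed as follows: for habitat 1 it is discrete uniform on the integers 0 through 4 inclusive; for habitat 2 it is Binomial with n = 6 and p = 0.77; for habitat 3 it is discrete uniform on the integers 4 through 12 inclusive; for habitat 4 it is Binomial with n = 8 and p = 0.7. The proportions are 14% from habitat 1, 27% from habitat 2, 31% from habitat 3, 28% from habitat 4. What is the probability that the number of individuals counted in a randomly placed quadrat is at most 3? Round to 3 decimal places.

0.166

Conditional on each habitat, P(X ≤ 3): 1: 0.8; 2: 0.139102; 3: 0; 4: 0.0579677.
By total probability, P(X ≤ 3) = 0.14·0.8 + 0.27·0.139102 + 0.31·0 + 0.28·0.0579677 = 0.165788.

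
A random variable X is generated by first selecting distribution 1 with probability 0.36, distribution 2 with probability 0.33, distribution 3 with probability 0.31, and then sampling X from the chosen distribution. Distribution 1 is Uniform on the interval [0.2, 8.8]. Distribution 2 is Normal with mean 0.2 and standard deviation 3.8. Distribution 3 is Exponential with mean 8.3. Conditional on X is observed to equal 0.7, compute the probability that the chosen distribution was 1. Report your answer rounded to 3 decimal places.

Likelihoods f(0.7 | ·): 1: 0.116279; 2: 0.10408; 3: 0.110737.
Posterior ∝ prior × likelihood. Numerator for 1: 0.36·0.116279 = 0.0418605.
Normalizing constant: 0.36·0.116279 + 0.33·0.10408 + 0.31·0.110737 = 0.110535.
P(1 | observation) = 0.0418605 / 0.110535 = 0.378706.

0.379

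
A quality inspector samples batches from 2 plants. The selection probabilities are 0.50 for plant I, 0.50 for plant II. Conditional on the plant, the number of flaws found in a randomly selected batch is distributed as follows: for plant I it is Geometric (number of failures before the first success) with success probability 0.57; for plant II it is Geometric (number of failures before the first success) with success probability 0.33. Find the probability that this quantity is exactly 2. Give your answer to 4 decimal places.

0.1268

Conditional on each plant, P(X = 2): I: 0.105393; II: 0.148137.
By total probability, P(X = 2) = 0.5·0.105393 + 0.5·0.148137 = 0.126765.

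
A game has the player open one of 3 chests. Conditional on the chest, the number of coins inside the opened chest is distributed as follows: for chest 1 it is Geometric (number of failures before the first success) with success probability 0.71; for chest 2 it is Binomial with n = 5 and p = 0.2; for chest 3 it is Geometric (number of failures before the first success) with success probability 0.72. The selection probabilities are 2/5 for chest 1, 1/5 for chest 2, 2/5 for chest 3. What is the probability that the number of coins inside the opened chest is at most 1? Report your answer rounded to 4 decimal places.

0.8825

Conditional on each chest, P(X ≤ 1): 1: 0.9159; 2: 0.73728; 3: 0.9216.
By total probability, P(X ≤ 1) = 0.4·0.9159 + 0.2·0.73728 + 0.4·0.9216 = 0.882456.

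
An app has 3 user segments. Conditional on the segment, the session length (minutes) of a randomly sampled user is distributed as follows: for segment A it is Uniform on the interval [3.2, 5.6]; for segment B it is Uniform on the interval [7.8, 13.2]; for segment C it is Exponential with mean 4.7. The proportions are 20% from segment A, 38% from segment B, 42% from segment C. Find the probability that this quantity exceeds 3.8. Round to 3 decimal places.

0.717

Conditional on each segment, P(X > 3.8): A: 0.75; B: 1; C: 0.445521.
By total probability, P(X > 3.8) = 0.2·0.75 + 0.38·1 + 0.42·0.445521 = 0.717119.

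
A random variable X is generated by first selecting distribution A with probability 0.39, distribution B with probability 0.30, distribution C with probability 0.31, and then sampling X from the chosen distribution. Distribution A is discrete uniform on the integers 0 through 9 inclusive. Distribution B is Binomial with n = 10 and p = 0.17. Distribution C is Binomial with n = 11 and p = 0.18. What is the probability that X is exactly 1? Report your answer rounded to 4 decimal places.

0.2187

Conditional on each component, P(X = 1): A: 0.1; B: 0.317798; C: 0.272147.
By total probability, P(X = 1) = 0.39·0.1 + 0.3·0.317798 + 0.31·0.272147 = 0.218705.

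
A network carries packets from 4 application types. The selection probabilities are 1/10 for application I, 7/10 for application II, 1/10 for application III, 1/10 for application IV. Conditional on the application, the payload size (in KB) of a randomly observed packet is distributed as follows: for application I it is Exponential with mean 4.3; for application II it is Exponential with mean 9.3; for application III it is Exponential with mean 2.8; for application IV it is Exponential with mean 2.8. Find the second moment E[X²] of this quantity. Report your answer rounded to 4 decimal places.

127.9200

For each component E[X²] = Var + (mean)², giving I: 36.98; II: 172.98; III: 15.68; IV: 15.68.
Overall E[X²] = 0.1·36.98 + 0.7·172.98 + 0.1·15.68 + 0.1·15.68 = 127.92.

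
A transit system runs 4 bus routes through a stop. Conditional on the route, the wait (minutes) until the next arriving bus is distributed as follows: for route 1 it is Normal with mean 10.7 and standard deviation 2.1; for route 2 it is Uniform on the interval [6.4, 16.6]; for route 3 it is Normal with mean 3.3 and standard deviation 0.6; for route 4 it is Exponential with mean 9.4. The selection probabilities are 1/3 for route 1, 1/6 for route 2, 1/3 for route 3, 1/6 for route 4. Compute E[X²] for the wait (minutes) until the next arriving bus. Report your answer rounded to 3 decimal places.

96.323

For each component E[X²] = Var + (mean)², giving 1: 118.9; 2: 140.92; 3: 11.25; 4: 176.72.
Overall E[X²] = 0.333333·118.9 + 0.166667·140.92 + 0.333333·11.25 + 0.166667·176.72 = 96.3233.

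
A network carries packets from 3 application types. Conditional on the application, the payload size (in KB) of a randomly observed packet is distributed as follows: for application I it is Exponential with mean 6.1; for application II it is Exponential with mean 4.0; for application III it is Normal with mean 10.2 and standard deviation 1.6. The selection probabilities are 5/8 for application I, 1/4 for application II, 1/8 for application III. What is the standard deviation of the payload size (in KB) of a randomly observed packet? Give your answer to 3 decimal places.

Per component, I: μ=6.1, E[X²]=74.42; II: μ=4, E[X²]=32; III: μ=10.2, E[X²]=106.6.
E[X] = 0.625·6.1 + 0.25·4 + 0.125·10.2 = 6.0875.
E[X²] = 0.625·74.42 + 0.25·32 + 0.125·106.6 = 67.8375.
Var(X) = E[X²] − (E[X])² = 67.8375 − 37.0577 = 30.7798.
SD(X) = √30.7798 = 5.54796.

5.548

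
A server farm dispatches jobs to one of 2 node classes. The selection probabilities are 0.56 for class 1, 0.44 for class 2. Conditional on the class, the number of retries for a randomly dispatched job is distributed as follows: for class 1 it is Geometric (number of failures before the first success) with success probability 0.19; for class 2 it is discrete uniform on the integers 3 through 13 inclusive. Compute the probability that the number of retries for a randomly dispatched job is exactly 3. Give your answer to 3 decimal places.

0.097

Conditional on each class, P(X = 3): 1: 0.100974; 2: 0.0909091.
By total probability, P(X = 3) = 0.56·0.100974 + 0.44·0.0909091 = 0.0965453.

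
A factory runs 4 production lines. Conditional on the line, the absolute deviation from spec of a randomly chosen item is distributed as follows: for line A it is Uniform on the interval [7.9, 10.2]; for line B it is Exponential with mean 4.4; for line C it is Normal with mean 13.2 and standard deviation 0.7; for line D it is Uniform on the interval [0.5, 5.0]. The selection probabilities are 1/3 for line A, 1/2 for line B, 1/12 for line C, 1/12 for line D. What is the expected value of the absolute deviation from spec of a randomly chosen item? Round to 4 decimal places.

Component means — A: 9.05; B: 4.4; C: 13.2; D: 2.75.
E[X] = 0.333333·9.05 + 0.5·4.4 + 0.0833333·13.2 + 0.0833333·2.75 = 6.54583.

6.5458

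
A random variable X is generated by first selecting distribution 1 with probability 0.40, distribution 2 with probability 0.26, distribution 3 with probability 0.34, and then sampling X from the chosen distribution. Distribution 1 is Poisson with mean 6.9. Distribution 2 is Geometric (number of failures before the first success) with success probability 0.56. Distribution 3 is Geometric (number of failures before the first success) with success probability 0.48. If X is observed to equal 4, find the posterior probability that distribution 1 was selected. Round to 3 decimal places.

Likelihoods P(X=4 | ·): 1: 0.0951816; 2: 0.0209893; 3: 0.0350958.
Posterior ∝ prior × likelihood. Numerator for 1: 0.4·0.0951816 = 0.0380727.
Normalizing constant: 0.4·0.0951816 + 0.26·0.0209893 + 0.34·0.0350958 = 0.0554624.
P(1 | observation) = 0.0380727 / 0.0554624 = 0.686458.

0.686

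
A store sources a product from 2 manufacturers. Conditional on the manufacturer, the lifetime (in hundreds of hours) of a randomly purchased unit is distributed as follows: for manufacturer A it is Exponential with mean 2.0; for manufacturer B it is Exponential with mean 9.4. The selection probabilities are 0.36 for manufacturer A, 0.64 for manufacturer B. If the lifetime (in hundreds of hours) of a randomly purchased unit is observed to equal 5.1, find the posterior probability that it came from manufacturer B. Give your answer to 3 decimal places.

0.738

Likelihoods f(5.1 | ·): A: 0.0390408; B: 0.0618364.
Posterior ∝ prior × likelihood. Numerator for B: 0.64·0.0618364 = 0.0395753.
Normalizing constant: 0.36·0.0390408 + 0.64·0.0618364 = 0.05363.
P(B | observation) = 0.0395753 / 0.05363 = 0.737932.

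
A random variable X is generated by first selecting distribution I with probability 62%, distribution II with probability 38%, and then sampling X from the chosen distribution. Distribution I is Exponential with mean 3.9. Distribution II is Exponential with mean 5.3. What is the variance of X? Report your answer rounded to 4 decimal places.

Per component, I: μ=3.9, E[X²]=30.42; II: μ=5.3, E[X²]=56.18.
E[X] = 0.62·3.9 + 0.38·5.3 = 4.432.
E[X²] = 0.62·30.42 + 0.38·56.18 = 40.2088.
Var(X) = E[X²] − (E[X])² = 40.2088 − 19.6426 = 20.5662.

20.5662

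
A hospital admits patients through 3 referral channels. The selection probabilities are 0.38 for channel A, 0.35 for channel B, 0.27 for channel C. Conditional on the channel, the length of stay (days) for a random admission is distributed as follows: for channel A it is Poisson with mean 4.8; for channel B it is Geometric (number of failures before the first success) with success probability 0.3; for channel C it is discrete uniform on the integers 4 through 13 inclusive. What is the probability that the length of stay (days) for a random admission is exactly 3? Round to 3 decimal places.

Conditional on each channel, P(X = 3): A: 0.151691; B: 0.1029; C: 0.
By total probability, P(X = 3) = 0.38·0.151691 + 0.35·0.1029 + 0.27·0 = 0.0936575.

0.094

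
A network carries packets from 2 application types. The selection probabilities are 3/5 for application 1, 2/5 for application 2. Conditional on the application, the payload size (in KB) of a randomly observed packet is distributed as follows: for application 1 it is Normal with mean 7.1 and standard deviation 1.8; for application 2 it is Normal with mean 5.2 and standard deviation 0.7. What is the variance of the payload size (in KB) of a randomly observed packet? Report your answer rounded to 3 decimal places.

Per component, 1: μ=7.1, E[X²]=53.65; 2: μ=5.2, E[X²]=27.53.
E[X] = 0.6·7.1 + 0.4·5.2 = 6.34.
E[X²] = 0.6·53.65 + 0.4·27.53 = 43.202.
Var(X) = E[X²] − (E[X])² = 43.202 − 40.1956 = 3.0064.

3.006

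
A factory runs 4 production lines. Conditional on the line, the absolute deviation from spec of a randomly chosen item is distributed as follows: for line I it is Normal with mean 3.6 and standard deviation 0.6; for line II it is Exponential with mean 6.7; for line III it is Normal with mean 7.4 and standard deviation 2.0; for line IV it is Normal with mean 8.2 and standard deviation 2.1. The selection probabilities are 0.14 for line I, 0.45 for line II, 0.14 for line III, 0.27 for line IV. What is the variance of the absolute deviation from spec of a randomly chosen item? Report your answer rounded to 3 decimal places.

24.018

Per component, I: μ=3.6, E[X²]=13.32; II: μ=6.7, E[X²]=89.78; III: μ=7.4, E[X²]=58.76; IV: μ=8.2, E[X²]=71.65.
E[X] = 0.14·3.6 + 0.45·6.7 + 0.14·7.4 + 0.27·8.2 = 6.769.
E[X²] = 0.14·13.32 + 0.45·89.78 + 0.14·58.76 + 0.27·71.65 = 69.8377.
Var(X) = E[X²] − (E[X])² = 69.8377 − 45.8194 = 24.0183.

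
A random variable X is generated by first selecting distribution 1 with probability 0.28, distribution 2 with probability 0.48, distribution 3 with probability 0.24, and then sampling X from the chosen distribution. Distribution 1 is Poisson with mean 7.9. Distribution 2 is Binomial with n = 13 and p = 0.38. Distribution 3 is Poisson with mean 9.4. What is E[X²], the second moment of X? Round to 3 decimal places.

For each component E[X²] = Var + (mean)², giving 1: 70.31; 2: 27.4664; 3: 97.76.
Overall E[X²] = 0.28·70.31 + 0.48·27.4664 + 0.24·97.76 = 56.3331.

56.333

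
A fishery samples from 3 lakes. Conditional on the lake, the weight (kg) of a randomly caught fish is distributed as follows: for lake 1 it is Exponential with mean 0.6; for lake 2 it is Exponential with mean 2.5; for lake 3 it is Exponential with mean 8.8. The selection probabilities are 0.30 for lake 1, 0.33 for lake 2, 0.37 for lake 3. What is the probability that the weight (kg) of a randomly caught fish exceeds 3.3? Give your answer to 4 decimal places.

0.3437

Conditional on each lake, P(X > 3.3): 1: 0.00408677; 2: 0.267135; 3: 0.687289.
By total probability, P(X > 3.3) = 0.3·0.00408677 + 0.33·0.267135 + 0.37·0.687289 = 0.343678.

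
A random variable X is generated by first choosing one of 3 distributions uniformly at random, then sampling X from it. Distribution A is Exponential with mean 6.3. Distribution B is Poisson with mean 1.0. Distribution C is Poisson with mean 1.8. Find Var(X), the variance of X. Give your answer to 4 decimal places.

19.6056

Per component, A: μ=6.3, E[X²]=79.38; B: μ=1, E[X²]=2; C: μ=1.8, E[X²]=5.04.
E[X] = 0.333333·6.3 + 0.333333·1 + 0.333333·1.8 = 3.03333.
E[X²] = 0.333333·79.38 + 0.333333·2 + 0.333333·5.04 = 28.8067.
Var(X) = E[X²] − (E[X])² = 28.8067 − 9.20111 = 19.6056.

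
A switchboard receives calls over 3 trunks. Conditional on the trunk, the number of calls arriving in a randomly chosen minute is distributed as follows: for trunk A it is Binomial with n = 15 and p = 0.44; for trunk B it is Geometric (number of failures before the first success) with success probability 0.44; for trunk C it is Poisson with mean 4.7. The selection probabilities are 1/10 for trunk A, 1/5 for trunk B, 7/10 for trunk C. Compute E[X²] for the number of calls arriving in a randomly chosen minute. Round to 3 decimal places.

For each component E[X²] = Var + (mean)², giving A: 47.256; B: 4.5124; C: 26.79.
Overall E[X²] = 0.1·47.256 + 0.2·4.5124 + 0.7·26.79 = 24.3811.

24.381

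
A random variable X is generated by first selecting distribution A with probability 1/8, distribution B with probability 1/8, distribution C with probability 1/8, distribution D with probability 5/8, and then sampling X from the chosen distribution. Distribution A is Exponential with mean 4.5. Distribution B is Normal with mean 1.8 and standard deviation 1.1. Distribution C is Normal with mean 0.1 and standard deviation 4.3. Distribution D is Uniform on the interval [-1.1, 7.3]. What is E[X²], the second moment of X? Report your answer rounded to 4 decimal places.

For each component E[X²] = Var + (mean)², giving A: 40.5; B: 4.45; C: 18.5; D: 15.49.
Overall E[X²] = 0.125·40.5 + 0.125·4.45 + 0.125·18.5 + 0.625·15.49 = 17.6125.

17.6125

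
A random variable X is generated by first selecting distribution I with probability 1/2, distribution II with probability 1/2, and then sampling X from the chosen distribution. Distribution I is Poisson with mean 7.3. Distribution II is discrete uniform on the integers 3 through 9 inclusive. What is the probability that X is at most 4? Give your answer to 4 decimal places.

0.2165

Conditional on each component, P(X ≤ 4): I: 0.14734; II: 0.285714.
By total probability, P(X ≤ 4) = 0.5·0.14734 + 0.5·0.285714 = 0.216527.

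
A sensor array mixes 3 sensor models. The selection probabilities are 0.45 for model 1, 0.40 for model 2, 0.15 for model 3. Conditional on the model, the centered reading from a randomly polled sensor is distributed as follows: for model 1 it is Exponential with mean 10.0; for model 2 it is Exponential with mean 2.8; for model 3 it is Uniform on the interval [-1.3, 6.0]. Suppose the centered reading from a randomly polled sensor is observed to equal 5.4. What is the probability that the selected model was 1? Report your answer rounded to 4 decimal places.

0.3883

Likelihoods f(5.4 | ·): 1: 0.0582748; 2: 0.0519128; 3: 0.136986.
Posterior ∝ prior × likelihood. Numerator for 1: 0.45·0.0582748 = 0.0262237.
Normalizing constant: 0.45·0.0582748 + 0.4·0.0519128 + 0.15·0.136986 = 0.0675367.
P(1 | observation) = 0.0262237 / 0.0675367 = 0.388288.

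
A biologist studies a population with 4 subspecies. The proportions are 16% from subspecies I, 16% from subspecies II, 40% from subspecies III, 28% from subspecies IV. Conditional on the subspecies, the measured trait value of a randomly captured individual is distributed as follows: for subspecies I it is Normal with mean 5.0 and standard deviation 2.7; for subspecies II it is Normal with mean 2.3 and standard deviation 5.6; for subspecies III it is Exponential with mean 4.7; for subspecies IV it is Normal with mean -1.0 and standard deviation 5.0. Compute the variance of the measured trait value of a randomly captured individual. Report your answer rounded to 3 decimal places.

28.321

Per component, I: μ=5, E[X²]=32.29; II: μ=2.3, E[X²]=36.65; III: μ=4.7, E[X²]=44.18; IV: μ=-1, E[X²]=26.
E[X] = 0.16·5 + 0.16·2.3 + 0.4·4.7 + 0.28·-1 = 2.768.
E[X²] = 0.16·32.29 + 0.16·36.65 + 0.4·44.18 + 0.28·26 = 35.9824.
Var(X) = E[X²] − (E[X])² = 35.9824 − 7.66182 = 28.3206.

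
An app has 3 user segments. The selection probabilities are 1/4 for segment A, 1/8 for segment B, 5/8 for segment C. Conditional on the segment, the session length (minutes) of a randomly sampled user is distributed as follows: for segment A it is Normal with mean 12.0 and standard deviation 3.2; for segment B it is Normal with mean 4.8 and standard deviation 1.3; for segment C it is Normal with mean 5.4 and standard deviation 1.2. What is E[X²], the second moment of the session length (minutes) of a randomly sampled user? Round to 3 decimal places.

60.776

For each component E[X²] = Var + (mean)², giving A: 154.24; B: 24.73; C: 30.6.
Overall E[X²] = 0.25·154.24 + 0.125·24.73 + 0.625·30.6 = 60.7763.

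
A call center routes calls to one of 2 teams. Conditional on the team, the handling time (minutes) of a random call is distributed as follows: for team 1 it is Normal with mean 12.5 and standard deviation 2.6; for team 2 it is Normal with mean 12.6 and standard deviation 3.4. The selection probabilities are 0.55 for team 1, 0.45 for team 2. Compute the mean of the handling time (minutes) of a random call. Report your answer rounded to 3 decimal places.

Component means — 1: 12.5; 2: 12.6.
E[X] = 0.55·12.5 + 0.45·12.6 = 12.545.

12.545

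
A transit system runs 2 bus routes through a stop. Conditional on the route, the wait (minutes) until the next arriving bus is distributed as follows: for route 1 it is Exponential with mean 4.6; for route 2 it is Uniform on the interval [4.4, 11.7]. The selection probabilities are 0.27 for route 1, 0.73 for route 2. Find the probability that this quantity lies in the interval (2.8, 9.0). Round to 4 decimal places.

0.5687

Conditional on each route, P(2.8 < X < 9.0): 1: 0.402711; 2: 0.630137.
By total probability, P(2.8 < X < 9.0) = 0.27·0.402711 + 0.73·0.630137 = 0.568732.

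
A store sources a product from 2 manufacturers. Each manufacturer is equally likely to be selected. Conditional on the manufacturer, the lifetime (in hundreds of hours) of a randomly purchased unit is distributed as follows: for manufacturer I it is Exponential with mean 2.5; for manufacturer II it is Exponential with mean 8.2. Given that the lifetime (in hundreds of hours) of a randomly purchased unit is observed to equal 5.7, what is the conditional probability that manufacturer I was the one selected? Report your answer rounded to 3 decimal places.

Likelihoods f(5.7 | ·): I: 0.0409137; II: 0.0608553.
Posterior ∝ prior × likelihood. Numerator for I: 0.5·0.0409137 = 0.0204568.
Normalizing constant: 0.5·0.0409137 + 0.5·0.0608553 = 0.0508845.
P(I | observation) = 0.0204568 / 0.0508845 = 0.402025.

0.402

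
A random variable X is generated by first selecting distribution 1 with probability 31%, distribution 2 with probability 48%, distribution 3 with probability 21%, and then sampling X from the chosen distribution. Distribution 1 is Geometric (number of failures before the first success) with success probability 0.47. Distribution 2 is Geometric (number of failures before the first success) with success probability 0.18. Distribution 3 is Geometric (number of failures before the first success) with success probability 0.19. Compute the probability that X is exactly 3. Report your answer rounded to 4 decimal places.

Conditional on each component, P(X = 3): 1: 0.0699722; 2: 0.0992462; 3: 0.100974.
By total probability, P(X = 3) = 0.31·0.0699722 + 0.48·0.0992462 + 0.21·0.100974 = 0.0905341.

0.0905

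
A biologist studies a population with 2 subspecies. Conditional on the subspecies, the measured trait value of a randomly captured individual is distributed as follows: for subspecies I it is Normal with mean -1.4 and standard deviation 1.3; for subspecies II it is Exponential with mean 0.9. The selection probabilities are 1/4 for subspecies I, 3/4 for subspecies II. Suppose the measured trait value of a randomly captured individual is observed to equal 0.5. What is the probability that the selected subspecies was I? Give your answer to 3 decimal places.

0.052

Likelihoods f(0.5 | ·): I: 0.105468; II: 0.637504.
Posterior ∝ prior × likelihood. Numerator for I: 0.25·0.105468 = 0.0263669.
Normalizing constant: 0.25·0.105468 + 0.75·0.637504 = 0.504495.
P(I | observation) = 0.0263669 / 0.504495 = 0.052264.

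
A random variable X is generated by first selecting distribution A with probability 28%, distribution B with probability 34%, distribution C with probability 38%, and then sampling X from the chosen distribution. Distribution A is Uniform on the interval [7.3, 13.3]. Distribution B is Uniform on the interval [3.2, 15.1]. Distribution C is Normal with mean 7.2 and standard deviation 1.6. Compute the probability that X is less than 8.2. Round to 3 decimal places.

Conditional on each component, P(X < 8.2): A: 0.15; B: 0.420168; C: 0.734014.
By total probability, P(X < 8.2) = 0.28·0.15 + 0.34·0.420168 + 0.38·0.734014 = 0.463783.

0.464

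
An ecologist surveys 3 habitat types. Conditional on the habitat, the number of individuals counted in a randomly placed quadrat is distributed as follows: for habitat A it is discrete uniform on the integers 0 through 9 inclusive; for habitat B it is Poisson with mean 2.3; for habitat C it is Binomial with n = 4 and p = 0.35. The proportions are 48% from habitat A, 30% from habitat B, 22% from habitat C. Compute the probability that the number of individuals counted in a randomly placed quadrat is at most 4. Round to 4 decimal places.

Conditional on each habitat, P(X ≤ 4): A: 0.5; B: 0.916249; C: 1.
By total probability, P(X ≤ 4) = 0.48·0.5 + 0.3·0.916249 + 0.22·1 = 0.734875.

0.7349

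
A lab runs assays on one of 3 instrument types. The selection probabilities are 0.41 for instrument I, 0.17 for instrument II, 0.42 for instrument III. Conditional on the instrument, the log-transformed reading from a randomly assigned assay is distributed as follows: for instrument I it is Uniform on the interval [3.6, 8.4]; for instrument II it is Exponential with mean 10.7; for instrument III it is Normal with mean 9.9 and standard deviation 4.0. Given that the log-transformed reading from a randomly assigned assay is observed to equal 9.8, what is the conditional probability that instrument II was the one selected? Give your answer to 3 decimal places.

Likelihoods f(9.8 | ·): I: 0; II: 0.0373982; III: 0.0997044.
Posterior ∝ prior × likelihood. Numerator for II: 0.17·0.0373982 = 0.0063577.
Normalizing constant: 0.41·0 + 0.17·0.0373982 + 0.42·0.0997044 = 0.0482336.
P(II | observation) = 0.0063577 / 0.0482336 = 0.131811.

0.132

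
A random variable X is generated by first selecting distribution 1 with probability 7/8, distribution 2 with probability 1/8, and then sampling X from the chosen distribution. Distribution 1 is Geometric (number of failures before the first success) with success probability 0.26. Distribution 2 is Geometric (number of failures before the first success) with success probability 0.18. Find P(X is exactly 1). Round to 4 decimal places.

Conditional on each component, P(X = 1): 1: 0.1924; 2: 0.1476.
By total probability, P(X = 1) = 0.875·0.1924 + 0.125·0.1476 = 0.1868.

0.1868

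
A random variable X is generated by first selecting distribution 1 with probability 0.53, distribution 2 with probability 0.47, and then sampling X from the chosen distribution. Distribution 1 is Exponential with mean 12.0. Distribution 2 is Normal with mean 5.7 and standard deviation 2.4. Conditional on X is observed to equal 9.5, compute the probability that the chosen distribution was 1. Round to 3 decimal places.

Likelihoods f(9.5 | ·): 1: 0.0377574; 2: 0.0474595.
Posterior ∝ prior × likelihood. Numerator for 1: 0.53·0.0377574 = 0.0200114.
Normalizing constant: 0.53·0.0377574 + 0.47·0.0474595 = 0.0423174.
P(1 | observation) = 0.0200114 / 0.0423174 = 0.472889.

0.473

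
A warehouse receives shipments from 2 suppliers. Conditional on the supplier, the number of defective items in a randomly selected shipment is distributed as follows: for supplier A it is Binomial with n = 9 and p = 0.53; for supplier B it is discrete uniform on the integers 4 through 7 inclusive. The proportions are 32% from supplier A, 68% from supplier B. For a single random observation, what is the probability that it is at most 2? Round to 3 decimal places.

Conditional on each supplier, P(X ≤ 2): A: 0.0637089; B: 0.
By total probability, P(X ≤ 2) = 0.32·0.0637089 + 0.68·0 = 0.0203868.

0.020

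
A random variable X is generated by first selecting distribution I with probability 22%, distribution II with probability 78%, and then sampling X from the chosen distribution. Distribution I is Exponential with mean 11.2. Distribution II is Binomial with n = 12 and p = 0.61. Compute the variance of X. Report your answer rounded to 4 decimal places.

Per component, I: μ=11.2, E[X²]=250.88; II: μ=7.32, E[X²]=56.4372.
E[X] = 0.22·11.2 + 0.78·7.32 = 8.1736.
E[X²] = 0.22·250.88 + 0.78·56.4372 = 99.2146.
Var(X) = E[X²] − (E[X])² = 99.2146 − 66.8077 = 32.4069.

32.4069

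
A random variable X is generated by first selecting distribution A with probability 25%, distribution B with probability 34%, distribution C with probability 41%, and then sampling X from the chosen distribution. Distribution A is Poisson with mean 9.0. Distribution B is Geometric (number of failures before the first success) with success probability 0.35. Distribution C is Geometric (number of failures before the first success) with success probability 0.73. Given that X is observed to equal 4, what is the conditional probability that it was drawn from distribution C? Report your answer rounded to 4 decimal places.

Likelihoods P(X=4 | ·): A: 0.0337372; B: 0.0624772; C: 0.00387952.
Posterior ∝ prior × likelihood. Numerator for C: 0.41·0.00387952 = 0.0015906.
Normalizing constant: 0.25·0.0337372 + 0.34·0.0624772 + 0.41·0.00387952 = 0.0312671.
P(C | observation) = 0.0015906 / 0.0312671 = 0.0508714.

0.0509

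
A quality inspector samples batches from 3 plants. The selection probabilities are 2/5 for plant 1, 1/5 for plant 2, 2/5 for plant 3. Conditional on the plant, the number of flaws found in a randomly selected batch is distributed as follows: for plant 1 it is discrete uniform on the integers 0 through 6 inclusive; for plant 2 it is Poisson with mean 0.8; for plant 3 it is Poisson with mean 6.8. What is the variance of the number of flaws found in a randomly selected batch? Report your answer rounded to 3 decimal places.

Per component, 1: μ=3, E[X²]=13; 2: μ=0.8, E[X²]=1.44; 3: μ=6.8, E[X²]=53.04.
E[X] = 0.4·3 + 0.2·0.8 + 0.4·6.8 = 4.08.
E[X²] = 0.4·13 + 0.2·1.44 + 0.4·53.04 = 26.704.
Var(X) = E[X²] − (E[X])² = 26.704 − 16.6464 = 10.0576.

10.058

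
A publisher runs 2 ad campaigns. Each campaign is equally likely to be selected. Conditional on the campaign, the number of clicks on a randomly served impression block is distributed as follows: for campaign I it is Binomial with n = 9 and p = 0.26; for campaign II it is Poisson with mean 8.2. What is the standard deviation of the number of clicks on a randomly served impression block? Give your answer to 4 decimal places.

3.6811

Per component, I: μ=2.34, E[X²]=7.2072; II: μ=8.2, E[X²]=75.44.
E[X] = 0.5·2.34 + 0.5·8.2 = 5.27.
E[X²] = 0.5·7.2072 + 0.5·75.44 = 41.3236.
Var(X) = E[X²] − (E[X])² = 41.3236 − 27.7729 = 13.5507.
SD(X) = √13.5507 = 3.68113.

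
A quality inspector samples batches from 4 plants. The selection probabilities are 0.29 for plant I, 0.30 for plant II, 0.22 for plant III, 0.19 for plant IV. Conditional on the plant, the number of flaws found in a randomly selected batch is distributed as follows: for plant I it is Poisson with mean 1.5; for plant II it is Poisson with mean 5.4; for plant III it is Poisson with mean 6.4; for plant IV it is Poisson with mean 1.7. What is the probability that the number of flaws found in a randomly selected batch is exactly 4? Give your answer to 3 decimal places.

Conditional on each plant, P(X = 4): I: 0.0470665; II: 0.16002; III: 0.116151; IV: 0.0635746.
By total probability, P(X = 4) = 0.29·0.0470665 + 0.3·0.16002 + 0.22·0.116151 + 0.19·0.0635746 = 0.0992877.

0.099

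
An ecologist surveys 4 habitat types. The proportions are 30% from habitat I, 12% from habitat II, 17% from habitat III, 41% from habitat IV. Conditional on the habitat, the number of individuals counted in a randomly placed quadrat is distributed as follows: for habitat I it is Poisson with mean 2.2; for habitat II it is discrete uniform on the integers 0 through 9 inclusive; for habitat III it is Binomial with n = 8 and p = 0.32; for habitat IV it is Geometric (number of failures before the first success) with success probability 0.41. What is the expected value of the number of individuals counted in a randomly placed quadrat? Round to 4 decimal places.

Component means — I: 2.2; II: 4.5; III: 2.56; IV: 1.43902.
E[X] = 0.3·2.2 + 0.12·4.5 + 0.17·2.56 + 0.41·1.43902 = 2.2252.

2.2252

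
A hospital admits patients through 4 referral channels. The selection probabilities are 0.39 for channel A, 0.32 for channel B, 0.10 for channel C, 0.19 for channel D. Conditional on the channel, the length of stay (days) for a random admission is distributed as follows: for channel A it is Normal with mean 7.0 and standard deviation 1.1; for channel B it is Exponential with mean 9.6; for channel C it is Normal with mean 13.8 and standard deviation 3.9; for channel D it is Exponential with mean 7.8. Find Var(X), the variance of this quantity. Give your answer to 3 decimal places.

47.184

Per component, A: μ=7, E[X²]=50.21; B: μ=9.6, E[X²]=184.32; C: μ=13.8, E[X²]=205.65; D: μ=7.8, E[X²]=121.68.
E[X] = 0.39·7 + 0.32·9.6 + 0.1·13.8 + 0.19·7.8 = 8.664.
E[X²] = 0.39·50.21 + 0.32·184.32 + 0.1·205.65 + 0.19·121.68 = 122.249.
Var(X) = E[X²] − (E[X])² = 122.249 − 75.0649 = 47.1836.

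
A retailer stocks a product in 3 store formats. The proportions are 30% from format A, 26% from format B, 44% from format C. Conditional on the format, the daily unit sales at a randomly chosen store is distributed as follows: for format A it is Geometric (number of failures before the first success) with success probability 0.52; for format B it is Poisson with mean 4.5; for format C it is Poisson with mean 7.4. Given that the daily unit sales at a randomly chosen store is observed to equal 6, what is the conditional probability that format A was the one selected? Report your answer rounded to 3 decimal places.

0.020

Likelihoods P(X=6 | ·): A: 0.00635991; B: 0.12812; C: 0.139405.
Posterior ∝ prior × likelihood. Numerator for A: 0.3·0.00635991 = 0.00190797.
Normalizing constant: 0.3·0.00635991 + 0.26·0.12812 + 0.44·0.139405 = 0.0965575.
P(A | observation) = 0.00190797 / 0.0965575 = 0.01976.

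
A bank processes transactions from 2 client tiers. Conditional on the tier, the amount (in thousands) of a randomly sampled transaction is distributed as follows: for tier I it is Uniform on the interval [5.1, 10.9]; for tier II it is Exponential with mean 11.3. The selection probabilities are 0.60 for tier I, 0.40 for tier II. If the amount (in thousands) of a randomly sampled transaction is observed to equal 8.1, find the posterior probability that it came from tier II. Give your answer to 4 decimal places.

0.1432

Likelihoods f(8.1 | ·): I: 0.172414; II: 0.0432129.
Posterior ∝ prior × likelihood. Numerator for II: 0.4·0.0432129 = 0.0172851.
Normalizing constant: 0.6·0.172414 + 0.4·0.0432129 = 0.120733.
P(II | observation) = 0.0172851 / 0.120733 = 0.143168.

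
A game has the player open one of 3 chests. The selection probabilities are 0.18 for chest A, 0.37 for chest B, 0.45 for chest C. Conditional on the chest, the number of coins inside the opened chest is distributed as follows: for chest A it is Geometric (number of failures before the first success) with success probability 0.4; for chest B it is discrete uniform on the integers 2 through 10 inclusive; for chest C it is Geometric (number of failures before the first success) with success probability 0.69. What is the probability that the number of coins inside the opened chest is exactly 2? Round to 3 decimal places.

0.097

Conditional on each chest, P(X = 2): A: 0.144; B: 0.111111; C: 0.066309.
By total probability, P(X = 2) = 0.18·0.144 + 0.37·0.111111 + 0.45·0.066309 = 0.0968702.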